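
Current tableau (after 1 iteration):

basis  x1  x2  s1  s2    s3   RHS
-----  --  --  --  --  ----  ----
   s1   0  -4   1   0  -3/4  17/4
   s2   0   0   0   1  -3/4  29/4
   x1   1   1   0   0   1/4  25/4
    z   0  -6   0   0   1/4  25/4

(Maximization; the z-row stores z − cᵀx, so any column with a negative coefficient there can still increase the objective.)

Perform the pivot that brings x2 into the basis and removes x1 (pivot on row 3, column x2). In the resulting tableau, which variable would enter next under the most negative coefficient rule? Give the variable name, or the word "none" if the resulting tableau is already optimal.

Pivot element 1. New z-row = old z-row − (-6)·(row 3/1).
Updated z-row coefficients: x1: 6, x2: 0, s1: 0, s2: 0, s3: 7/4.
No coefficient is strictly negative; the tableau after this pivot is optimal.

none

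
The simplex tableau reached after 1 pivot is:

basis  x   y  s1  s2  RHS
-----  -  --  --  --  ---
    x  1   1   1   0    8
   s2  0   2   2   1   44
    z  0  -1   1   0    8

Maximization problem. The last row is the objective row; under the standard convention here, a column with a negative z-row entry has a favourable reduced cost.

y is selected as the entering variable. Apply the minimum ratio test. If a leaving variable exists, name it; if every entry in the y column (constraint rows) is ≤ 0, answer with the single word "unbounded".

x

Ratios: row 1 (x): 8/1 = 8; row 2 (s2): 44/2 = 22.
Minimum ratio is in the x row, so x leaves.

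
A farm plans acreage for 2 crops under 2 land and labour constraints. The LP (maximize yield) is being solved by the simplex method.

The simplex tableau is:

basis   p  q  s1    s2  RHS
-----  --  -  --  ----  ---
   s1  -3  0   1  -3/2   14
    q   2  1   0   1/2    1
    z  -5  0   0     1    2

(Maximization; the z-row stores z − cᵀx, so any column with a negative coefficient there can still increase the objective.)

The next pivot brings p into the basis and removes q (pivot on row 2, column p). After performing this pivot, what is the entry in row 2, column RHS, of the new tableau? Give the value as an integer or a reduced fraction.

1/2

Pivot element is row 2, column p: 2.
Normalize row 2: new (row 2, RHS) = 1/2 = 1/2.
Row 2 is the pivot row, so the entry is 1/2.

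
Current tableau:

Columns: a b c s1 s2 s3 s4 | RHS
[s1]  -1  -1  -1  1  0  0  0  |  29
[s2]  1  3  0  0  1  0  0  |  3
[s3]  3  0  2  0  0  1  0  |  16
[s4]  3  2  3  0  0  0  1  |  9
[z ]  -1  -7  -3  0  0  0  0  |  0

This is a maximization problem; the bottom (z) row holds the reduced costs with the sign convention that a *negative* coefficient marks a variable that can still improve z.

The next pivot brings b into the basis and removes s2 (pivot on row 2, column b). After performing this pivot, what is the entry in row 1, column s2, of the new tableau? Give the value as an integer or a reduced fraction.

1/3

Pivot element is row 2, column b: 3.
Normalize row 2: new (row 2, s2) = 1/3 = 1/3.
row 1 ← row 1 − (-1)·(new row 2): 0 − (-1)·(1/3) = 1/3.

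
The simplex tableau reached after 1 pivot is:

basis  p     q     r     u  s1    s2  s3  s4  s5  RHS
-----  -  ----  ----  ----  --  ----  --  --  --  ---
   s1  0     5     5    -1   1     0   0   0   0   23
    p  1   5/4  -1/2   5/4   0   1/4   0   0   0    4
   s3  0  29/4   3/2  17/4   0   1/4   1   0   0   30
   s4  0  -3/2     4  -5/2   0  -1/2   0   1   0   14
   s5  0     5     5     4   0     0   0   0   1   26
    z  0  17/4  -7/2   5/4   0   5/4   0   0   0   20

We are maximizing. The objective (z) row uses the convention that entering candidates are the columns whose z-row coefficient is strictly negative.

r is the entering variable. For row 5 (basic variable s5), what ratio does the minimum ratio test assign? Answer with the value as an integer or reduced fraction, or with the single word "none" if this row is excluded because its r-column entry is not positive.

26/5

Ratio = RHS / (r entry) = 26 / 5 = 26/5.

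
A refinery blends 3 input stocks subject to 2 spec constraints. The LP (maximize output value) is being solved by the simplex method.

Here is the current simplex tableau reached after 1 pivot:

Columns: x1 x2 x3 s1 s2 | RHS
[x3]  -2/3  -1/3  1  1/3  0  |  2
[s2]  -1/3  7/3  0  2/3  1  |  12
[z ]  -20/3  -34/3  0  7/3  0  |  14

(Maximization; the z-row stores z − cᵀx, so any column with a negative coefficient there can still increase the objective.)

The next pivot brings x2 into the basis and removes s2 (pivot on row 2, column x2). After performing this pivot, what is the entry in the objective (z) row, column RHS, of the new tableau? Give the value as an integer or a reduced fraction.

506/7

Pivot element is row 2, column x2: 7/3.
Normalize row 2: new (row 2, RHS) = 12/(7/3) = 36/7.
z-row ← z-row − (-34/3)·(new row 2): 14 − (-34/3)·(36/7) = 506/7.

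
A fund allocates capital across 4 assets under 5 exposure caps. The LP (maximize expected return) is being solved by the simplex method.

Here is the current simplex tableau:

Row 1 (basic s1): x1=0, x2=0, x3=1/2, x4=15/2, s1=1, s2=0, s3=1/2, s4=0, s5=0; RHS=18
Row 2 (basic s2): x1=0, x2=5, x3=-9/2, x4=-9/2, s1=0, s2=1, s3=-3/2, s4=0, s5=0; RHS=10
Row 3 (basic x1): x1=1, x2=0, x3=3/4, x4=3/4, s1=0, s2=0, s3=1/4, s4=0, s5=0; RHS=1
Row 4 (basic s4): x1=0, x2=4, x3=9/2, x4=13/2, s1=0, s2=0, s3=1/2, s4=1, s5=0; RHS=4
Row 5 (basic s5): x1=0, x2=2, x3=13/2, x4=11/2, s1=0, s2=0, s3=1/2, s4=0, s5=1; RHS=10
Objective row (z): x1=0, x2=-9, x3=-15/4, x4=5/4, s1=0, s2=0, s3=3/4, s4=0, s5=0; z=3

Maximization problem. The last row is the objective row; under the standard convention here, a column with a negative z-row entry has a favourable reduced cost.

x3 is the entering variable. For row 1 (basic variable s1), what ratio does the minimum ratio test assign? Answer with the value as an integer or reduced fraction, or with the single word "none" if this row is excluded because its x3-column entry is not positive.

Ratio = RHS / (x3 entry) = 18 / (1/2) = 36.

36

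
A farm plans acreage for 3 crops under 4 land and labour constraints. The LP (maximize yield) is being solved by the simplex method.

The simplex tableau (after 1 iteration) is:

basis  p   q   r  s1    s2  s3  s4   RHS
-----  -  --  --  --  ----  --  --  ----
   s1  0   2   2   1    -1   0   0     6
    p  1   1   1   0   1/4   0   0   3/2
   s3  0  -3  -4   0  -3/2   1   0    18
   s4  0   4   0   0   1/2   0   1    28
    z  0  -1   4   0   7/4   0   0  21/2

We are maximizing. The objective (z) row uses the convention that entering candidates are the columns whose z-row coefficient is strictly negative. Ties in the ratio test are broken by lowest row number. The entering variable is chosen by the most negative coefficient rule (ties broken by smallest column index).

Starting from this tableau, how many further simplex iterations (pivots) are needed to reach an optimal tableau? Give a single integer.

1

pivot: q in, p out → z = 12
No improving column remains; optimal.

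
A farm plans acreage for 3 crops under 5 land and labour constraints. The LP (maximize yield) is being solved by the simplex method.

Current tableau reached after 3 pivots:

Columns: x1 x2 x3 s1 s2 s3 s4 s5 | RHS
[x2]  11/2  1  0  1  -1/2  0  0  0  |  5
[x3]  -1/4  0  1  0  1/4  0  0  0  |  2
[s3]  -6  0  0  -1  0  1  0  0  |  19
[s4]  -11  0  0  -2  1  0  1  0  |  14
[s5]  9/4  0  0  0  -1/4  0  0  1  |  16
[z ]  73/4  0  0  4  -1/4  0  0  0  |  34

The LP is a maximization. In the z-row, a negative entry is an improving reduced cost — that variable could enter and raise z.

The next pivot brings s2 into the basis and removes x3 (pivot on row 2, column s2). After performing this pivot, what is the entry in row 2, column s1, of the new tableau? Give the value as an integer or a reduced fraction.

0

Pivot element is row 2, column s2: 1/4.
Normalize row 2: new (row 2, s1) = 0/(1/4) = 0.
Row 2 is the pivot row, so the entry is 0.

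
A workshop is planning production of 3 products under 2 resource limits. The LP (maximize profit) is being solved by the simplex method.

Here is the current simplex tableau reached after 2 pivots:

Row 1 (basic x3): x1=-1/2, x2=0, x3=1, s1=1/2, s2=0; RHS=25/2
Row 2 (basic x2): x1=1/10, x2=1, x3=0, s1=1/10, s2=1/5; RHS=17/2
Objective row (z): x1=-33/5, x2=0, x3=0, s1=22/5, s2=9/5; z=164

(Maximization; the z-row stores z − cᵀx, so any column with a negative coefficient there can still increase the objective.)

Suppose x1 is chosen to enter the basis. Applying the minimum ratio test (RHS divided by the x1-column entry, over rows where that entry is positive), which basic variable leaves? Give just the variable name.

Ratios: row 1 (x3): entry -1/2 ≤ 0, skip; row 2 (x2): (17/2)/(1/10) = 85.
Minimum ratio 85 is in the x2 row, so x2 leaves.

x2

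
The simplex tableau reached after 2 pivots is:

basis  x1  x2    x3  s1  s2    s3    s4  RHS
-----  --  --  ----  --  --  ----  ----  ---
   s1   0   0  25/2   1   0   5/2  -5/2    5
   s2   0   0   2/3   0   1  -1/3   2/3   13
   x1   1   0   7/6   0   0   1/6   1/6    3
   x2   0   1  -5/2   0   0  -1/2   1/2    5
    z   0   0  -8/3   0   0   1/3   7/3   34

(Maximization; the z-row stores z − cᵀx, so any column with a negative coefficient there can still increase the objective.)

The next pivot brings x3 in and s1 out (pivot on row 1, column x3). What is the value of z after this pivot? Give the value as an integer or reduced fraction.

Minimum ratio for x3: 5/(25/2) = 2/5.
z changes by −(z-row coeff of x3)·ratio = −(-8/3)·(2/5) = 16/15.
New z = 34 + (16/15) = 526/15.

526/15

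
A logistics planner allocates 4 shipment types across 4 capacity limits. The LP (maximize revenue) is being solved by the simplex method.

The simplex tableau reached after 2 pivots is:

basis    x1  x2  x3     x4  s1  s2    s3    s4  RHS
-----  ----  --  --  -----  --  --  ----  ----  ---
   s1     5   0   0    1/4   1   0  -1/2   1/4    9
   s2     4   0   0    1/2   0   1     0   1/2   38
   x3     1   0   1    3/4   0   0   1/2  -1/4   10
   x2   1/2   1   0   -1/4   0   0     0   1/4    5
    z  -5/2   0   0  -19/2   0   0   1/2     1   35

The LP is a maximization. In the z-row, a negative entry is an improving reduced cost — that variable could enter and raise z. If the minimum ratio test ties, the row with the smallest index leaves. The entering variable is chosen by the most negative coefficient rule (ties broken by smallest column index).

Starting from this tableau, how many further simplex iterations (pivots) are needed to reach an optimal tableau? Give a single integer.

2

pivot: x4 in, x3 out → z = 485/3
pivot: s4 in, s1 out → z = 397/2
No improving column remains; optimal.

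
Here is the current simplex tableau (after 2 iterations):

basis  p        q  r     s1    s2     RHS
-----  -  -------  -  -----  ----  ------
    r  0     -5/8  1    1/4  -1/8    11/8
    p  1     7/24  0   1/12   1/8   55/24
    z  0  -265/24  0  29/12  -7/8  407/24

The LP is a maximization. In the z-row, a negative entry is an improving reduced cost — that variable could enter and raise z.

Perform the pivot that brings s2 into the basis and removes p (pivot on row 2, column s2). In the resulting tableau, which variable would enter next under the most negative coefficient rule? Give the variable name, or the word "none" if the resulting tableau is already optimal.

q

Pivot element 1/8. New z-row = old z-row − (-7/8)·(row 2/(1/8)).
Updated z-row coefficients: p: 7, q: -9, r: 0, s1: 3, s2: 0.
The most negative is -9 in column q, so q would enter next.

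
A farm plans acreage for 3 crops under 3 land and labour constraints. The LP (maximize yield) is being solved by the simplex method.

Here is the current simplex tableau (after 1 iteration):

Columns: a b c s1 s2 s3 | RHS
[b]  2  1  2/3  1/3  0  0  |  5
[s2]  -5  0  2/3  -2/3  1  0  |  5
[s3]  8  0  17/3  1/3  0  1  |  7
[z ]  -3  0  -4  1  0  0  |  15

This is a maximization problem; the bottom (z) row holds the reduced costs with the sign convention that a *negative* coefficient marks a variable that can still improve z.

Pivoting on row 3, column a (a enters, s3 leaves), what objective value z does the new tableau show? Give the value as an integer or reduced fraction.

141/8

Minimum ratio for a: 7/8 = 7/8.
z changes by −(z-row coeff of a)·ratio = −(-3)·(7/8) = 21/8.
New z = 15 + (21/8) = 141/8.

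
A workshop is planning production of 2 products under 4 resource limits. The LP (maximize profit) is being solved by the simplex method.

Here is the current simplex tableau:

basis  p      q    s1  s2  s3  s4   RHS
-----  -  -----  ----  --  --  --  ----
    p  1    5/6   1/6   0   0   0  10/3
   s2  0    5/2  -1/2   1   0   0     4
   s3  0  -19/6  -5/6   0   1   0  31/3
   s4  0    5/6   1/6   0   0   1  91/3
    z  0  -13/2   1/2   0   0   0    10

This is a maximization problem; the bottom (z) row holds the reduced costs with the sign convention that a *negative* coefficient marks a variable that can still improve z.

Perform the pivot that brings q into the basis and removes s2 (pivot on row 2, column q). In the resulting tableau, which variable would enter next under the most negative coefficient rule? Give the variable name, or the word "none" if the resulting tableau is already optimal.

s1

Pivot element 5/2. New z-row = old z-row − (-13/2)·(row 2/(5/2)).
Updated z-row coefficients: p: 0, q: 0, s1: -4/5, s2: 13/5, s3: 0, s4: 0.
The most negative is -4/5 in column s1, so s1 would enter next.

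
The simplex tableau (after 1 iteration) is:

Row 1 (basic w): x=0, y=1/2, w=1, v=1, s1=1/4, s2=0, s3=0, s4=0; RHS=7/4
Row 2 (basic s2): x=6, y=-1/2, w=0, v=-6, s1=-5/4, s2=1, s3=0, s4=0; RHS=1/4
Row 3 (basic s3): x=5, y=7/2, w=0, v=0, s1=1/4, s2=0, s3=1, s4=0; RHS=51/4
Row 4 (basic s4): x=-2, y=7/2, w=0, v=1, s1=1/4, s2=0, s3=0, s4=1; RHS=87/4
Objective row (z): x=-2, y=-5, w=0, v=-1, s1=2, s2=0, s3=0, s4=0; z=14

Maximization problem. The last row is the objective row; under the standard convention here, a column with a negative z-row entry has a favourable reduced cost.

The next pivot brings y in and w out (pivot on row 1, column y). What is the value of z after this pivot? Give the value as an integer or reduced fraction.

Minimum ratio for y: (7/4)/(1/2) = 7/2.
z changes by −(z-row coeff of y)·ratio = −(-5)·(7/2) = 35/2.
New z = 14 + (35/2) = 63/2.

63/2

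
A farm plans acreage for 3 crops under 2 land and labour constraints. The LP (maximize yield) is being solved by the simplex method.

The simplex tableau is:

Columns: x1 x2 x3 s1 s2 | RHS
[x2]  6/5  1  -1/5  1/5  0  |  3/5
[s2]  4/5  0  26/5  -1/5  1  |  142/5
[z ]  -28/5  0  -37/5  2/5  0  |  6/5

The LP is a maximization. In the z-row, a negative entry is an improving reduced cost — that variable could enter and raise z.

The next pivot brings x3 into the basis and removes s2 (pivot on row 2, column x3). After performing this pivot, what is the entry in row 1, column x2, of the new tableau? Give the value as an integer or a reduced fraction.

1

Pivot element is row 2, column x3: 26/5.
Normalize row 2: new (row 2, x2) = 0/(26/5) = 0.
row 1 ← row 1 − (-1/5)·(new row 2): 1 − (-1/5)·0 = 1.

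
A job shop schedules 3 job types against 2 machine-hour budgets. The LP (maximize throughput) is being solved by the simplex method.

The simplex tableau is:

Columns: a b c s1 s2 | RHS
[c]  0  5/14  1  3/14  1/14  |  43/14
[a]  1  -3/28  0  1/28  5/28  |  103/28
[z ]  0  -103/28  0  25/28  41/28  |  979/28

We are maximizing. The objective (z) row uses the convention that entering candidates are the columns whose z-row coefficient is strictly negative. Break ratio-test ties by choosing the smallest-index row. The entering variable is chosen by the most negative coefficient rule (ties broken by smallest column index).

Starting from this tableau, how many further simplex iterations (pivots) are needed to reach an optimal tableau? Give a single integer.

1

pivot: b in, c out → z = 333/5
No improving column remains; optimal.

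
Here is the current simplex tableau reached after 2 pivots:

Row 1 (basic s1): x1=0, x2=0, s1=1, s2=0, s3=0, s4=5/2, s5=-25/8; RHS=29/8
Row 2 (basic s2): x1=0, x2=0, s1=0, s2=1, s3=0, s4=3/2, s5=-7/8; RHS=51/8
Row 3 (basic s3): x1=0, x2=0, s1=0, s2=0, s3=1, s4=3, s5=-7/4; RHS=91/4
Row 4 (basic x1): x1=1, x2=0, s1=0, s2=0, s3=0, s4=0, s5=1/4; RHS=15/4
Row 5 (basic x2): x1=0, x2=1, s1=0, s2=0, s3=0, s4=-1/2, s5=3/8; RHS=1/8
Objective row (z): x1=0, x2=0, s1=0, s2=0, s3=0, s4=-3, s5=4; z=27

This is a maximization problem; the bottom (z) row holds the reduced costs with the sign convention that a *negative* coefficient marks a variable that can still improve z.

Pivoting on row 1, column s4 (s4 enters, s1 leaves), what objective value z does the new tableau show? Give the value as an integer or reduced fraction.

Minimum ratio for s4: (29/8)/(5/2) = 29/20.
z changes by −(z-row coeff of s4)·ratio = −(-3)·(29/20) = 87/20.
New z = 27 + (87/20) = 627/20.

627/20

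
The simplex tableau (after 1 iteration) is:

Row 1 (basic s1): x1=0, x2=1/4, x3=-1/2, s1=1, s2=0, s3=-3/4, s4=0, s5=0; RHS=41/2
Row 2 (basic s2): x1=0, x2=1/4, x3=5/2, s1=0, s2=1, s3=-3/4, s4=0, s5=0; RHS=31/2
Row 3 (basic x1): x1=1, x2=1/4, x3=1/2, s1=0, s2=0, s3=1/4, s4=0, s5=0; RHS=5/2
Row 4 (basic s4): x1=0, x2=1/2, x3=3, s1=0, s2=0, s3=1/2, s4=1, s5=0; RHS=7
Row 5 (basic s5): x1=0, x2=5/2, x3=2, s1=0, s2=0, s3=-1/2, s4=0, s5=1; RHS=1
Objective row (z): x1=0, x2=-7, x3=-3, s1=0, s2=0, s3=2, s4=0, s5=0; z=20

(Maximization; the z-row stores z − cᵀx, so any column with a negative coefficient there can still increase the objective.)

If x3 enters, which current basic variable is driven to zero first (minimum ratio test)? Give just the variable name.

s5

Ratios: row 1 (s1): entry -1/2 ≤ 0, skip; row 2 (s2): (31/2)/(5/2) = 31/5; row 3 (x1): (5/2)/(1/2) = 5; row 4 (s4): 7/3 = 7/3; row 5 (s5): 1/2 = 1/2.
Minimum ratio 1/2 is in the s5 row, so s5 leaves.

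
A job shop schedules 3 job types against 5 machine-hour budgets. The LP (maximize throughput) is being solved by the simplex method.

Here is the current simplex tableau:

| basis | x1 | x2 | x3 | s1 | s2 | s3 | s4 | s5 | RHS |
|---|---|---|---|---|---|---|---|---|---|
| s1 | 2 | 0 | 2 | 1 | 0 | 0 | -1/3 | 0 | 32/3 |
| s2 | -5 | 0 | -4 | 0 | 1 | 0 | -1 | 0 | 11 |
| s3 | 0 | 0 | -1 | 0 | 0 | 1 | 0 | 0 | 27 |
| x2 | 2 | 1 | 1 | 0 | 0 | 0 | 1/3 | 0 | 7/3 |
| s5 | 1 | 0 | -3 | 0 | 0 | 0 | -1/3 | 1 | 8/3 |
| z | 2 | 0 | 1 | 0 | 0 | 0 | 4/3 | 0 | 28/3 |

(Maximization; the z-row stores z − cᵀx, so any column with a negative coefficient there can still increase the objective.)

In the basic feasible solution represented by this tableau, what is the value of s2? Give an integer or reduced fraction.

11

s2 is basic (row 2); its value is the RHS of that row: 11.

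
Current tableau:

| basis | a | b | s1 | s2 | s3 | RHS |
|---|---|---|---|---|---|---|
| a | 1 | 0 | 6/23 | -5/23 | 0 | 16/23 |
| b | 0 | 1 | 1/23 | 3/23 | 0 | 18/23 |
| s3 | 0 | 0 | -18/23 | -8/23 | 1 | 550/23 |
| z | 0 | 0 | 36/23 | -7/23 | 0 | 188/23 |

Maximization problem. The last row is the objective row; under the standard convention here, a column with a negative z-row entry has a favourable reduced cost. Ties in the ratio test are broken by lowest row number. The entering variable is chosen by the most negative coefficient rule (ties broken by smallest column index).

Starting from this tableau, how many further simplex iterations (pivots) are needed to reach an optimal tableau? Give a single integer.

1

pivot: s2 in, b out → z = 10
No improving column remains; optimal.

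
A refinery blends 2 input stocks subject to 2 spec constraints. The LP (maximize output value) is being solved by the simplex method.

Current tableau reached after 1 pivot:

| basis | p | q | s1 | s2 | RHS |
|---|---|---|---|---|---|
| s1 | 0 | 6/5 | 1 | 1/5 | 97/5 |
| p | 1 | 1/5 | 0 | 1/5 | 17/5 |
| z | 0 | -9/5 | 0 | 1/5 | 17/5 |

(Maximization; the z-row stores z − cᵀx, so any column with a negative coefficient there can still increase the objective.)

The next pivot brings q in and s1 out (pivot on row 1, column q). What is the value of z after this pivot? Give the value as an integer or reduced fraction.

Minimum ratio for q: (97/5)/(6/5) = 97/6.
z changes by −(z-row coeff of q)·ratio = −(-9/5)·(97/6) = 291/10.
New z = 17/5 + (291/10) = 65/2.

65/2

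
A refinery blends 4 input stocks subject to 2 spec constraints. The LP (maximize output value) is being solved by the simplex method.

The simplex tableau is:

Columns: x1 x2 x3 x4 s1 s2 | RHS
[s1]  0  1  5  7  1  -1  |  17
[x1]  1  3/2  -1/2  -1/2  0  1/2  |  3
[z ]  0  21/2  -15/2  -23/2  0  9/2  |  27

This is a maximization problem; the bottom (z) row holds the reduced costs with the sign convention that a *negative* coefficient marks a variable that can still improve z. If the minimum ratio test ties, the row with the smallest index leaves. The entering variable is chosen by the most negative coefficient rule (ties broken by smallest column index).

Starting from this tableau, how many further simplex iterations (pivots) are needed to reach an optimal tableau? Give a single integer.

pivot: x4 in, s1 out → z = 769/14
No improving column remains; optimal.

1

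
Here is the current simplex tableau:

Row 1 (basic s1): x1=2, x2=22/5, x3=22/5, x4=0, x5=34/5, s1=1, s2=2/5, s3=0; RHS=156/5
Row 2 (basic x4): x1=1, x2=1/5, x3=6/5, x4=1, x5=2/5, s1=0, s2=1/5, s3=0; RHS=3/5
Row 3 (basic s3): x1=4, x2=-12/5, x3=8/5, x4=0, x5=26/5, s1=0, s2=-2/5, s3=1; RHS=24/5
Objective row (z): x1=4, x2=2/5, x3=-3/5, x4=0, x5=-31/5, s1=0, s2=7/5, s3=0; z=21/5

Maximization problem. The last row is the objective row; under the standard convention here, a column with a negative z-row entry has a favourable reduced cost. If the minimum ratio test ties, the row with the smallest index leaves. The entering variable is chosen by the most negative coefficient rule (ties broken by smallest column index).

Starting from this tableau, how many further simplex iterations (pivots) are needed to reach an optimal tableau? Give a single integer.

2

pivot: x5 in, s3 out → z = 129/13
pivot: x2 in, x4 out → z = 57/5
No improving column remains; optimal.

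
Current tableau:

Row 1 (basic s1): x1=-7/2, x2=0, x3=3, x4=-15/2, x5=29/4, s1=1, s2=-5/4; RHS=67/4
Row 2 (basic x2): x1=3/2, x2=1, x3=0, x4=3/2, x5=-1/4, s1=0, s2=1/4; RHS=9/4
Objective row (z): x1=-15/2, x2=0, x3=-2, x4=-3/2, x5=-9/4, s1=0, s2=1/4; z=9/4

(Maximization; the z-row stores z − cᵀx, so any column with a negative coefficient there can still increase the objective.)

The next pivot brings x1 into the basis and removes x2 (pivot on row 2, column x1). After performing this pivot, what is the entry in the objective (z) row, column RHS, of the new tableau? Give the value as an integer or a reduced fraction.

Pivot element is row 2, column x1: 3/2.
Normalize row 2: new (row 2, RHS) = (9/4)/(3/2) = 3/2.
z-row ← z-row − (-15/2)·(new row 2): 9/4 − (-15/2)·(3/2) = 27/2.

27/2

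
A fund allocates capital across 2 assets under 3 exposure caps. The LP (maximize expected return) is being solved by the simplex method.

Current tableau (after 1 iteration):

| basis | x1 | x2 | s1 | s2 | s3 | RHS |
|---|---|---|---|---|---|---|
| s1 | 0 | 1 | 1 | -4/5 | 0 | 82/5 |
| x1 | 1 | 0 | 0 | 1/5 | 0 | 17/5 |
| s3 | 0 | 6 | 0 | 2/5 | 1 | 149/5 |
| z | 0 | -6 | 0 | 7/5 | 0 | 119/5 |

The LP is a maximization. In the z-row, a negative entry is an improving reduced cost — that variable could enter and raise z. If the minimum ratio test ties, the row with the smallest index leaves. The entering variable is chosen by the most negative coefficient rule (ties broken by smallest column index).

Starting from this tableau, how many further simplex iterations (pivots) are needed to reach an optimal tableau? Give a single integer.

1

pivot: x2 in, s3 out → z = 268/5
No improving column remains; optimal.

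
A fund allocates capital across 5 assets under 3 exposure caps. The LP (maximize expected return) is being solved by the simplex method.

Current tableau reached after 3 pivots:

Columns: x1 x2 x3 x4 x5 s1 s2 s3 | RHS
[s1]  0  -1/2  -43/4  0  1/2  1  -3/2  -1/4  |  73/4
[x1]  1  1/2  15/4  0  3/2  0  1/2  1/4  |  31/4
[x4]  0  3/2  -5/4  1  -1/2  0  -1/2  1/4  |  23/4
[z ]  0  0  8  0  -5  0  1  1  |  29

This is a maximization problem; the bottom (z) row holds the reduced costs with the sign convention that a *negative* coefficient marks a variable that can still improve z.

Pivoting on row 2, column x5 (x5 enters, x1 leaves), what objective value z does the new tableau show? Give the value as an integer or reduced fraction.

329/6

Minimum ratio for x5: (31/4)/(3/2) = 31/6.
z changes by −(z-row coeff of x5)·ratio = −(-5)·(31/6) = 155/6.
New z = 29 + (155/6) = 329/6.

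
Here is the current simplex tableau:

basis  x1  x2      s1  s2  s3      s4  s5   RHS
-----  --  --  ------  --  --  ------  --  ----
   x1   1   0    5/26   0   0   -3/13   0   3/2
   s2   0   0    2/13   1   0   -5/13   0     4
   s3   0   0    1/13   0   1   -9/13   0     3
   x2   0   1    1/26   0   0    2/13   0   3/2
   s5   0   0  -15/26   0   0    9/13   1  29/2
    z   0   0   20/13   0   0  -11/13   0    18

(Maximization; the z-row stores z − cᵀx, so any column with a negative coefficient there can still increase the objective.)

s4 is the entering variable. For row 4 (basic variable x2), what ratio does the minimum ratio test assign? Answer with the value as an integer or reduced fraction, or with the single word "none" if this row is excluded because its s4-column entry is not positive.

Ratio = RHS / (s4 entry) = (3/2) / (2/13) = 39/4.

39/4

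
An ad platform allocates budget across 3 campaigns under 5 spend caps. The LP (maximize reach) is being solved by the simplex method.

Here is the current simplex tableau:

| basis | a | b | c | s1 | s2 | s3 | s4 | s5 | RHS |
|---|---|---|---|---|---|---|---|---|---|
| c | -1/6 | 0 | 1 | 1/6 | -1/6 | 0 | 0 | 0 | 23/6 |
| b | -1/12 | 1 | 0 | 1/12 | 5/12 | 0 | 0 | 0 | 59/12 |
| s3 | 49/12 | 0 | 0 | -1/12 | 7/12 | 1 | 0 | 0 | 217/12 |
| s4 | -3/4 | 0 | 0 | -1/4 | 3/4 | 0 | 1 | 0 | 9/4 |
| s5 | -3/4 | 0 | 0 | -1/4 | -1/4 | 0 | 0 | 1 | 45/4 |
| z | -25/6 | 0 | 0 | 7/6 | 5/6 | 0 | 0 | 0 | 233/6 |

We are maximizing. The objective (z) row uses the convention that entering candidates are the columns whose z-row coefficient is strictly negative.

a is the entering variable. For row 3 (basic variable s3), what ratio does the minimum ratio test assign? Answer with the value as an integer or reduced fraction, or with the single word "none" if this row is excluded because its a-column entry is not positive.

31/7

Ratio = RHS / (a entry) = (217/12) / (49/12) = 31/7.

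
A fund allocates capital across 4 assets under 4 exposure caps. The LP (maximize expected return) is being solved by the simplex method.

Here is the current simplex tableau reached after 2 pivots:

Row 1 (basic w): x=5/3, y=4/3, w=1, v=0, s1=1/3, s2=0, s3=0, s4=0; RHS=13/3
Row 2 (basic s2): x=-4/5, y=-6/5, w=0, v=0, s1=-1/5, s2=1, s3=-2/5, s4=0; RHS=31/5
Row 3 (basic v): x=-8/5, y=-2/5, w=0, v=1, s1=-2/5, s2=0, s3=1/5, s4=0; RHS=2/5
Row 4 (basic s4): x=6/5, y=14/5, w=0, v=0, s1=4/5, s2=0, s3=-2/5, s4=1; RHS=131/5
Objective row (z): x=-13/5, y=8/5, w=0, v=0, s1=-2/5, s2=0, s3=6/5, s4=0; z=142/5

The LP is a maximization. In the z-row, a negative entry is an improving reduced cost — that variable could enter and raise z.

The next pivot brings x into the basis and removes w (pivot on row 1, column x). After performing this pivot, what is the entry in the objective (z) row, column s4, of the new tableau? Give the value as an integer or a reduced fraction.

0

Pivot element is row 1, column x: 5/3.
Normalize row 1: new (row 1, s4) = 0/(5/3) = 0.
z-row ← z-row − (-13/5)·(new row 1): 0 − (-13/5)·0 = 0.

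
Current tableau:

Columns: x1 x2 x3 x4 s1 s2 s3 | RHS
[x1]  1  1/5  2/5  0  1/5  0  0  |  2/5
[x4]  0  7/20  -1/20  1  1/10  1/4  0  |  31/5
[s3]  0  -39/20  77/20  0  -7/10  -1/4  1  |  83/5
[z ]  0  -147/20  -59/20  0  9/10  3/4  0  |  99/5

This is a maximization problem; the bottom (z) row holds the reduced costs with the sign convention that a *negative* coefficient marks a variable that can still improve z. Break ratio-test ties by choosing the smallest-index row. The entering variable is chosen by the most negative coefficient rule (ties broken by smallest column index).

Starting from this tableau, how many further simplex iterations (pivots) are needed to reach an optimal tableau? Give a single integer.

pivot: x2 in, x1 out → z = 69/2
No improving column remains; optimal.

1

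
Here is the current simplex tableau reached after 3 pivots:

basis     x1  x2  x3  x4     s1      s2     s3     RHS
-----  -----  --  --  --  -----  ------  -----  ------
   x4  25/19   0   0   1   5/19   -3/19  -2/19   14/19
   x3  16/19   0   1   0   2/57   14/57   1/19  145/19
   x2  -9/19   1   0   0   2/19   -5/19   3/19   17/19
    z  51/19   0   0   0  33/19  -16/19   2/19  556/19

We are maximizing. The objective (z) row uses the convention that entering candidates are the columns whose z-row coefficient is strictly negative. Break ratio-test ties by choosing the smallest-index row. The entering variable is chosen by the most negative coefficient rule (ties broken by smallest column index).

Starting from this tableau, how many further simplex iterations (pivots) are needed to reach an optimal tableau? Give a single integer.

1

pivot: s2 in, x3 out → z = 388/7
No improving column remains; optimal.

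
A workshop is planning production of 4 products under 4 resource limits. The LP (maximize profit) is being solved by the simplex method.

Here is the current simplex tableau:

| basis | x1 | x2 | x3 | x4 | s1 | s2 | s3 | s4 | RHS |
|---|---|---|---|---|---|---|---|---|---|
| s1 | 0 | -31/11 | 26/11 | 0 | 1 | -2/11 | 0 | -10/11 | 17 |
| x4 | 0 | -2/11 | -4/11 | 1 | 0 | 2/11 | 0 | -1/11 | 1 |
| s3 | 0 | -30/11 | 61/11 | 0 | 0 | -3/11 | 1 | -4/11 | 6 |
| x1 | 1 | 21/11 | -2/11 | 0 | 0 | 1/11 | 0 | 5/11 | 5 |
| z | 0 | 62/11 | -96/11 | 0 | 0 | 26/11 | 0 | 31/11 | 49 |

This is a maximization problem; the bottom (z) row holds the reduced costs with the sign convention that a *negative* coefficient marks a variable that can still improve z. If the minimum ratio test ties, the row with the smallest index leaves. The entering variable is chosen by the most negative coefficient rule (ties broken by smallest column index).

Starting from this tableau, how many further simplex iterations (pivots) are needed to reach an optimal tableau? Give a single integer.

pivot: x3 in, s3 out → z = 3565/61
No improving column remains; optimal.

1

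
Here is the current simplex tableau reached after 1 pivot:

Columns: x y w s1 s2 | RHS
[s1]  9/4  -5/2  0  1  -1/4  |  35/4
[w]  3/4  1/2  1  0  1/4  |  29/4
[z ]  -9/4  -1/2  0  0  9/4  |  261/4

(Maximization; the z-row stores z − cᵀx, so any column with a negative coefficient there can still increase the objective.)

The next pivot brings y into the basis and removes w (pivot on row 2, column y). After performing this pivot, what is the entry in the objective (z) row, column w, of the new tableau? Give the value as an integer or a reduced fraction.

Pivot element is row 2, column y: 1/2.
Normalize row 2: new (row 2, w) = 1/(1/2) = 2.
z-row ← z-row − (-1/2)·(new row 2): 0 − (-1/2)·2 = 1.

1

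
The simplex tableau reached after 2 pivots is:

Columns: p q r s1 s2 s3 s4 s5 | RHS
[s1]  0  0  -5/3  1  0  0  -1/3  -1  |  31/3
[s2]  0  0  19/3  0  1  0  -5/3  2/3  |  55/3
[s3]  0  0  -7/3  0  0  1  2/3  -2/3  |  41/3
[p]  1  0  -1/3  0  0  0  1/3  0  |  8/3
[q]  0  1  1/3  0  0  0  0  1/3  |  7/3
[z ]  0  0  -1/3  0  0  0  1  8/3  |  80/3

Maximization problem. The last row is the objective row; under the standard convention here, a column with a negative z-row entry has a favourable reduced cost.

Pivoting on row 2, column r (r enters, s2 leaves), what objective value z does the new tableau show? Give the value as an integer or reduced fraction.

Minimum ratio for r: (55/3)/(19/3) = 55/19.
z changes by −(z-row coeff of r)·ratio = −(-1/3)·(55/19) = 55/57.
New z = 80/3 + (55/57) = 525/19.

525/19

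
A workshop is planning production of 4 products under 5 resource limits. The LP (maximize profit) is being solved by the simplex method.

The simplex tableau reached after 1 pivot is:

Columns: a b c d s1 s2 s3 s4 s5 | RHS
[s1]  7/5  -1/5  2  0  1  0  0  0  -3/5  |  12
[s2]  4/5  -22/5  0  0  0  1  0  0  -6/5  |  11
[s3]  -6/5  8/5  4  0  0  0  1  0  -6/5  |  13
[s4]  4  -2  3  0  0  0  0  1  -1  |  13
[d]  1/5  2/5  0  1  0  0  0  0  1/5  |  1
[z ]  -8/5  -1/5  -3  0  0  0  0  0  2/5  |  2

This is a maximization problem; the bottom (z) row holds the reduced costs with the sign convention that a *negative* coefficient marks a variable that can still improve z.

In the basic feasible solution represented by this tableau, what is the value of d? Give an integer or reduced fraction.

1

d is basic (row 5); its value is the RHS of that row: 1.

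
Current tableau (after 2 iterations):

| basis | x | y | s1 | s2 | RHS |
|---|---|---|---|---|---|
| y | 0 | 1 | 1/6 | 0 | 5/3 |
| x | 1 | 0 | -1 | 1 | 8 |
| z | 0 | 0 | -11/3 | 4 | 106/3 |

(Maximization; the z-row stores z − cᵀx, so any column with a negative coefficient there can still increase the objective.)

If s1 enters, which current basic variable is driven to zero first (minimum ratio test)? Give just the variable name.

Ratios: row 1 (y): (5/3)/(1/6) = 10; row 2 (x): entry -1 ≤ 0, skip.
Minimum ratio 10 is in the y row, so y leaves.

y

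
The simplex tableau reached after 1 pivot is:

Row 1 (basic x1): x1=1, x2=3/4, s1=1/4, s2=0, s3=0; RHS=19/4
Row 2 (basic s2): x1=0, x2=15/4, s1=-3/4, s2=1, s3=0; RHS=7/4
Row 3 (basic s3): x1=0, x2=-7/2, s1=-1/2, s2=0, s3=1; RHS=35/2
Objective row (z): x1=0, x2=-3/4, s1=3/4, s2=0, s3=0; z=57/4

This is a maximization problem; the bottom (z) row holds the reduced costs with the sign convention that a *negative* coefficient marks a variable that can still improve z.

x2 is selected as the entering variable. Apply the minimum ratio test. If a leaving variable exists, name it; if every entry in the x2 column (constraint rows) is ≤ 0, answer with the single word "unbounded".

Ratios: row 1 (x1): (19/4)/(3/4) = 19/3; row 2 (s2): (7/4)/(15/4) = 7/15; row 3 (s3): entry -7/2 ≤ 0, skip.
Minimum ratio is in the s2 row, so s2 leaves.

s2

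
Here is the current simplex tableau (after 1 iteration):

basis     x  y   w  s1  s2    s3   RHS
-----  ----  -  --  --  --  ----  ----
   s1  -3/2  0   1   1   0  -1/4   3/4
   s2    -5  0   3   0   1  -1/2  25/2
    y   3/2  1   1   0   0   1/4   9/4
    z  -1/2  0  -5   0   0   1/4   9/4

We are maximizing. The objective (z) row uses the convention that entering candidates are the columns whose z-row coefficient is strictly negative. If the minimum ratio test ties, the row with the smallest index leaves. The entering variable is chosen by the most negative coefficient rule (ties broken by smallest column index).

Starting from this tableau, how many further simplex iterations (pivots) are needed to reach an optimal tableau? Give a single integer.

pivot: w in, s1 out → z = 6
pivot: x in, y out → z = 10
No improving column remains; optimal.

2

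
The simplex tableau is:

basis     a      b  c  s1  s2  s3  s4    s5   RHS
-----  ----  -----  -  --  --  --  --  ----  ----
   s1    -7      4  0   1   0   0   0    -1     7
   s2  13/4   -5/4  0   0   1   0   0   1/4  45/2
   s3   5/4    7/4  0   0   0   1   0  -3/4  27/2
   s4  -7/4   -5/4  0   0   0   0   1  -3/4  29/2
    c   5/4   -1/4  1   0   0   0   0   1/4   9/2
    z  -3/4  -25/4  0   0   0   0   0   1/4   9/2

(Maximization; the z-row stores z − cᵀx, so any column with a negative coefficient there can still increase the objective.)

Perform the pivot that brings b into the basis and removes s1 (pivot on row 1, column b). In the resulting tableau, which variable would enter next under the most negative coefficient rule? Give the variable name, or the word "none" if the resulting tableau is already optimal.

Pivot element 4. New z-row = old z-row − (-25/4)·(row 1/4).
Updated z-row coefficients: a: -187/16, b: 0, c: 0, s1: 25/16, s2: 0, s3: 0, s4: 0, s5: -21/16.
The most negative is -187/16 in column a, so a would enter next.

a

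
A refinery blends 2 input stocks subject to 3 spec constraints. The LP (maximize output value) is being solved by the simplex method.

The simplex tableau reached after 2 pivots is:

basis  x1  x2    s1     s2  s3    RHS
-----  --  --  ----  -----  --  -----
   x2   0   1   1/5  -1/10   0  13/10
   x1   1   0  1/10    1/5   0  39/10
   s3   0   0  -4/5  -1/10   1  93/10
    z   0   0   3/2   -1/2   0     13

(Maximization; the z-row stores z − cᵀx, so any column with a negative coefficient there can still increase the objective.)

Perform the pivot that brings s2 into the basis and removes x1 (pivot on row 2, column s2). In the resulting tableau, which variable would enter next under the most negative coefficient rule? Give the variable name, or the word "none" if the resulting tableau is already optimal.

none

Pivot element 1/5. New z-row = old z-row − (-1/2)·(row 2/(1/5)).
Updated z-row coefficients: x1: 5/2, x2: 0, s1: 7/4, s2: 0, s3: 0.
No coefficient is strictly negative; the tableau after this pivot is optimal.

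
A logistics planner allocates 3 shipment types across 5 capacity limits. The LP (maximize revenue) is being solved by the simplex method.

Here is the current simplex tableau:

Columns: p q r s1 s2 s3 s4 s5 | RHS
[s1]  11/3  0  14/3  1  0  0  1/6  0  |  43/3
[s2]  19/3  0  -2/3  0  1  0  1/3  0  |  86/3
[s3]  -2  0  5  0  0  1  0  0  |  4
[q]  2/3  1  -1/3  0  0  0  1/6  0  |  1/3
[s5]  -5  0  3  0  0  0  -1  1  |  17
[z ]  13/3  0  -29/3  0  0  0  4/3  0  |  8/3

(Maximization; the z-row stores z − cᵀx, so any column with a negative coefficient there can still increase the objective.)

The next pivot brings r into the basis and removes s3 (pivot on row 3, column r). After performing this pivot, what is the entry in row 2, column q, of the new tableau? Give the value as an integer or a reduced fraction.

0

Pivot element is row 3, column r: 5.
Normalize row 3: new (row 3, q) = 0/5 = 0.
row 2 ← row 2 − (-2/3)·(new row 3): 0 − (-2/3)·0 = 0.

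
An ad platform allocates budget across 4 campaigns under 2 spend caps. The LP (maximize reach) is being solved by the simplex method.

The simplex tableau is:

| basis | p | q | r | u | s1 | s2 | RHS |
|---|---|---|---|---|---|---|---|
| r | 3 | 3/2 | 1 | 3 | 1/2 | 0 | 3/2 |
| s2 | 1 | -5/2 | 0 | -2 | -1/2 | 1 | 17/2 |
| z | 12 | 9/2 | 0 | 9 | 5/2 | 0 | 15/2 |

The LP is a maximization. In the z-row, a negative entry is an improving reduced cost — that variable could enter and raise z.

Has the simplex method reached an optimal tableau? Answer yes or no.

yes

No objective-row coefficient is strictly negative, so no entering variable exists; the tableau is optimal.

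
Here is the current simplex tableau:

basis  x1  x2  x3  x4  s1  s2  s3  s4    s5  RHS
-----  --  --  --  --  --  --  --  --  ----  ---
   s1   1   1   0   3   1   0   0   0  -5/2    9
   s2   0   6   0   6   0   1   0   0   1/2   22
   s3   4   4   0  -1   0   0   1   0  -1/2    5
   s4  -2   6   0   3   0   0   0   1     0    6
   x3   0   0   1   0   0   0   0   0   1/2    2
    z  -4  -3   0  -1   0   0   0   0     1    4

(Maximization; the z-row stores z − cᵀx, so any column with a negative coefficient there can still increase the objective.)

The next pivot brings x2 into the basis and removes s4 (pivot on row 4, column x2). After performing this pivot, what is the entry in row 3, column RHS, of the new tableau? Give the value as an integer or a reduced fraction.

1

Pivot element is row 4, column x2: 6.
Normalize row 4: new (row 4, RHS) = 6/6 = 1.
row 3 ← row 3 − 4·(new row 4): 5 − 4·1 = 1.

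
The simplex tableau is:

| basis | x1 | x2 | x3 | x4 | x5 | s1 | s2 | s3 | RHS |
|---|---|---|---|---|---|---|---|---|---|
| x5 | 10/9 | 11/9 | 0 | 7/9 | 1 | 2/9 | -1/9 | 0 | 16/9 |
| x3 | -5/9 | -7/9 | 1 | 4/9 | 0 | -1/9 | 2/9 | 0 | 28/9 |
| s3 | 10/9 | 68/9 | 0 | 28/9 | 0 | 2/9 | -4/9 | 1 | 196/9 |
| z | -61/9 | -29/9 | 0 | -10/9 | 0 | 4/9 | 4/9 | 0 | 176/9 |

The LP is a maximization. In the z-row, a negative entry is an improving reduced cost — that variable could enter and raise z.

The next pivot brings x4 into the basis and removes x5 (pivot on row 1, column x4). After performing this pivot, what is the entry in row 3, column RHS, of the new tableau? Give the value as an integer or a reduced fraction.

44/3

Pivot element is row 1, column x4: 7/9.
Normalize row 1: new (row 1, RHS) = (16/9)/(7/9) = 16/7.
row 3 ← row 3 − (28/9)·(new row 1): 196/9 − (28/9)·(16/7) = 44/3.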